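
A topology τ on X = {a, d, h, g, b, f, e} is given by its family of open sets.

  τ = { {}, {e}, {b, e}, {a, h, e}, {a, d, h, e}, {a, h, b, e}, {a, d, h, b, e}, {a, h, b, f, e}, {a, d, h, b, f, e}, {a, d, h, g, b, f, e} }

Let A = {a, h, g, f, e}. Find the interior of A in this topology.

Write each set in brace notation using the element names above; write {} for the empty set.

open subsets of A: {}, {e}, {a, h, e}; so int(A) = {a, h, e}

{a, h, e}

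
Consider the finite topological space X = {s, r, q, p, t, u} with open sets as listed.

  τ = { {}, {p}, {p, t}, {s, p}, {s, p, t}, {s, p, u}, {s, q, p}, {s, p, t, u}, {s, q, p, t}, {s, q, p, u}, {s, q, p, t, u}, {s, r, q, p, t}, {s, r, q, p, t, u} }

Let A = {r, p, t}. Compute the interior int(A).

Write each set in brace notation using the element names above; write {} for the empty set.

{p, t}

U open, U⊆A: {}, {p}, {p, t}. int(A) = ⋃ = {p, t}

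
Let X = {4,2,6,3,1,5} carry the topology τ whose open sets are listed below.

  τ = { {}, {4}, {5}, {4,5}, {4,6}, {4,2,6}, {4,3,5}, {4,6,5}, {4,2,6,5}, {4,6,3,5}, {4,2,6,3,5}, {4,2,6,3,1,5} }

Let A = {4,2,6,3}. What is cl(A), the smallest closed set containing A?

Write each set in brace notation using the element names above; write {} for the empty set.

{4,2,6,3,1}

X∖A={1,5}, int(X∖A)={5}, hence cl(A)={4,2,6,3,1}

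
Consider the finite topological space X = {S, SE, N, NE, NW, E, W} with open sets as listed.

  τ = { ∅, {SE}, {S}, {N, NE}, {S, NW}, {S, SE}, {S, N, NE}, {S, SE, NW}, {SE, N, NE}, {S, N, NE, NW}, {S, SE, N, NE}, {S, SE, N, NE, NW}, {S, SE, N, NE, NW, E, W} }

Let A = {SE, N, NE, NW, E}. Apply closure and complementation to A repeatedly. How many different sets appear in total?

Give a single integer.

8

X∖A={S, W}, int(X∖A)={S}, hence cl(A)={SE, N, NE, NW, E, W}
Orbit (k=closure, c=complement):
  1. A     = {SE, N, NE, NW, E}
  2. kA    = {SE, N, NE, NW, E, W}
  3. cA    = {S, W}
  4. ckA   = {S}
  5. kcA   = {S, NW, E, W}
  6. ckcA  = {SE, N, NE}
  7. kckcA = {SE, N, NE, E, W}
  8. ckckcA = {S, NW}
(closed under both — stop)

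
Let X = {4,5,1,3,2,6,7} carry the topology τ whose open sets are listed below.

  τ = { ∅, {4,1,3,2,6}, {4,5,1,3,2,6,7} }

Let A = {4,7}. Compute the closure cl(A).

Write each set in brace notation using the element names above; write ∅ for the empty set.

X∖A={5,1,3,2,6}, int(X∖A)=∅, hence cl(A)={4,5,1,3,2,6,7}

{4,5,1,3,2,6,7}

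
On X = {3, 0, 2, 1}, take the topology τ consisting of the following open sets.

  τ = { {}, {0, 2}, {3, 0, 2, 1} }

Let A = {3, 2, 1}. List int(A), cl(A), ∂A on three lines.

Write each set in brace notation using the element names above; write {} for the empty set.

int(A) = {}
cl(A)  = {3, 0, 2, 1}
∂A     = {3, 0, 2, 1}

open subsets of A: {}; so int(A) = {}
closure: X∖int(X∖A) = X∖{} = {3, 0, 2, 1}
∂A = {3, 0, 2, 1} minus {} = {3, 0, 2, 1}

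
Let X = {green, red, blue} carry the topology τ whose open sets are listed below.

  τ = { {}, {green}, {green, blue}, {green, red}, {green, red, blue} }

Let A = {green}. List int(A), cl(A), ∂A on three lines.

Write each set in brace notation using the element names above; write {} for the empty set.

open subsets of A: {}, {green}; so int(A) = {green}
closure: X∖int(X∖A) = X∖{} = {green, red, blue}
∂A = {green, red, blue} minus {green} = {red, blue}

int(A) = {green}
cl(A)  = {green, red, blue}
∂A     = {red, blue}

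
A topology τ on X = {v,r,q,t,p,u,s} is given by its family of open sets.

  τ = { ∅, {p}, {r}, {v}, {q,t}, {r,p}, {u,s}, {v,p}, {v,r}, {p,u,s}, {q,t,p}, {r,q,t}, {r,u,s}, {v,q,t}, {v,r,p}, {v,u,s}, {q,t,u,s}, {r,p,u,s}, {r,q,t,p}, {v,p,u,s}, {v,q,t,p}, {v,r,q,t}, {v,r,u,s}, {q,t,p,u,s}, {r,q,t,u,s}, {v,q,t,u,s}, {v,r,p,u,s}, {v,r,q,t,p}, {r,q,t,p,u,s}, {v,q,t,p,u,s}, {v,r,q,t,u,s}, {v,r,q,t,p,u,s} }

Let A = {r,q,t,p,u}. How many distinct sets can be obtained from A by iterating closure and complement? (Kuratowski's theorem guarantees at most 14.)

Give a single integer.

6

complement {v,s}; its interior {v}; cl(A) = X∖{v} = {r,q,t,p,u,s}
With k = closure, c = complement:
  1. A     = {r,q,t,p,u}
  2. kA    = {r,q,t,p,u,s}
  3. cA    = {v,s}
  4. ckA   = {v}
  5. kcA   = {v,u,s}
  6. ckcA  = {r,q,t,p}
k, c of each give nothing new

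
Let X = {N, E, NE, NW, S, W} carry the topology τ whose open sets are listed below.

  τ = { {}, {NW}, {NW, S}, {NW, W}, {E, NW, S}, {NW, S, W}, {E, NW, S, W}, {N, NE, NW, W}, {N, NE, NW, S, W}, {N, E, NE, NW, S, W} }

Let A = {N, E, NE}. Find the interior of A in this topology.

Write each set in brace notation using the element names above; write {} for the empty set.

{}

open subsets of A: {}; so int(A) = {}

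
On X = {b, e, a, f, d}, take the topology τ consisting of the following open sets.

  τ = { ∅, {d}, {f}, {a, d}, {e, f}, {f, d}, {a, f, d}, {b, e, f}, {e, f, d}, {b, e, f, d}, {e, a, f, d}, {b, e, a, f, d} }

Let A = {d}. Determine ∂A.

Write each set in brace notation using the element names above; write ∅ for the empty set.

opens ⊆ A: ∅, {d}; union → int = {d}
complement {b, e, a, f}; its interior {b, e, f}; cl(A) = X∖{b, e, f} = {a, d}
boundary = {a, d} ∖ {d} = {a}

{a}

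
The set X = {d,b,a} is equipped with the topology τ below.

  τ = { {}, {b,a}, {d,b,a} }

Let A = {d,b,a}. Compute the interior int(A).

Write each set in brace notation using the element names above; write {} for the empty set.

{d,b,a}

U open, U⊆A: {}, {b,a}, {d,b,a}. int(A) = ⋃ = {d,b,a}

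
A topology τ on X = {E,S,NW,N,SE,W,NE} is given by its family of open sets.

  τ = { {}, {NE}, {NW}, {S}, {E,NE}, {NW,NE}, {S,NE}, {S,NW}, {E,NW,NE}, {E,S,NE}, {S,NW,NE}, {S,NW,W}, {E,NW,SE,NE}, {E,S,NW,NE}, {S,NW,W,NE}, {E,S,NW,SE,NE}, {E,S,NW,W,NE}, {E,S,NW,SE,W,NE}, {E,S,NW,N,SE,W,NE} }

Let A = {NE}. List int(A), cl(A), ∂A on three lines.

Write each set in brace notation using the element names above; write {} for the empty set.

interior: largest open inside A is {NE} (from {}, {NE})
cl via duality: int({E,S,NW,N,SE,W}) = {S,NW,W}, so X∖{S,NW,W} = {E,N,SE,NE}
cl∖int = {E,N,SE}

int(A) = {NE}
cl(A)  = {E,N,SE,NE}
∂A     = {E,N,SE}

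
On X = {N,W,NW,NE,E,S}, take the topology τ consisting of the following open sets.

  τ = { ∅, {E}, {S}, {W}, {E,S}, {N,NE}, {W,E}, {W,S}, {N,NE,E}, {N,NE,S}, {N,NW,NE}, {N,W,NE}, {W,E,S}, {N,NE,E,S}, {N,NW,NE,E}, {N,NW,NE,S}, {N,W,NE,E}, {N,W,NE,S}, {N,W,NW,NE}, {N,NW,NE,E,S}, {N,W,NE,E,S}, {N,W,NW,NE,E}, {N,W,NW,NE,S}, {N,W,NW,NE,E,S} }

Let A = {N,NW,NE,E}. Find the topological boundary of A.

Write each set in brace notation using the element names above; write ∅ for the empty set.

∅

opens ⊆ A: ∅, {E}, {N,NE}, {N,NE,E}, {N,NW,NE}, {N,NW,NE,E}; union → int = {N,NW,NE,E}
complement {W,S}; its interior {W,S}; cl(A) = X∖{W,S} = {N,NW,NE,E}
boundary = {N,NW,NE,E} ∖ {N,NW,NE,E} = ∅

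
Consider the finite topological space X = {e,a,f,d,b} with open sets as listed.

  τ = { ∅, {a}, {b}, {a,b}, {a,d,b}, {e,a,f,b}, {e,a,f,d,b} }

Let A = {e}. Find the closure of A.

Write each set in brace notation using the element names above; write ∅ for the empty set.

closure: X∖int(X∖A) = X∖{a,d,b} = {e,f}

{e,f}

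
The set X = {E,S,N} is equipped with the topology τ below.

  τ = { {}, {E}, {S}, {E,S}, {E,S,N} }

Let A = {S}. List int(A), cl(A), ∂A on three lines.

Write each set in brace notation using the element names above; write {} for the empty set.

int(A) = {S}
cl(A)  = {S,N}
∂A     = {N}

opens ⊆ A: {}, {S}; union → int = {S}
complement {E,N}; its interior {E}; cl(A) = X∖{E} = {S,N}
boundary = {S,N} ∖ {S} = {N}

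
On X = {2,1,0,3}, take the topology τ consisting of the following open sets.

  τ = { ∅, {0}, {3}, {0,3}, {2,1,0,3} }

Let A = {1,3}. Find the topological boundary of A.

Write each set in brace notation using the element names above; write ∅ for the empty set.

{2,1}

opens ⊆ A: ∅, {3}; union → int = {3}
complement {2,0}; its interior {0}; cl(A) = X∖{0} = {2,1,3}
boundary = {2,1,3} ∖ {3} = {2,1}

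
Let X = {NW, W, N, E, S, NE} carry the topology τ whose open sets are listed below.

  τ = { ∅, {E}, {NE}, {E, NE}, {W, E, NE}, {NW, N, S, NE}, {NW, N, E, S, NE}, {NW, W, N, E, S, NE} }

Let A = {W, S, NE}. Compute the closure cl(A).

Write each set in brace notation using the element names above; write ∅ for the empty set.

closure: X∖int(X∖A) = X∖{E} = {NW, W, N, S, NE}

{NW, W, N, S, NE}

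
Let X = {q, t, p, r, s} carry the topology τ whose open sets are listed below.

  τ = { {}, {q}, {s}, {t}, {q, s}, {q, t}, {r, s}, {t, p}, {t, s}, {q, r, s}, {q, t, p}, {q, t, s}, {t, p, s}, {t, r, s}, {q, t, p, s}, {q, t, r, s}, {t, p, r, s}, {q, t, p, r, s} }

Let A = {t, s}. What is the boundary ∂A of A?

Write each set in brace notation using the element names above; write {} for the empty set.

U open, U⊆A: {}, {t}, {s}, {t, s}. int(A) = ⋃ = {t, s}
X∖A={q, p, r}, int(X∖A)={q}, hence cl(A)={t, p, r, s}
∂A: remove int from cl → {p, r}

{p, r}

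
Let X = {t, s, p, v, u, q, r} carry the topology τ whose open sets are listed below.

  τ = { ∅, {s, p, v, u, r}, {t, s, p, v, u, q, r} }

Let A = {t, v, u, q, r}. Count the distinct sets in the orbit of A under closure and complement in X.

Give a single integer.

4

X∖A={s, p}, int(X∖A)=∅, hence cl(A)={t, s, p, v, u, q, r}
Orbit (k=closure, c=complement):
  1. A     = {t, v, u, q, r}
  2. kA    = {t, s, p, v, u, q, r}
  3. cA    = {s, p}
  4. ckA   = ∅
(closed under both — stop)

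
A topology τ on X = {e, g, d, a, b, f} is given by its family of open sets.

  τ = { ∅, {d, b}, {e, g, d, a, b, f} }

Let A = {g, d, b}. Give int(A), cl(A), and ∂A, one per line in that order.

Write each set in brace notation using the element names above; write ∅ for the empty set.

interior: largest open inside A is {d, b} (from ∅, {d, b})
cl via duality: int({e, a, f}) = ∅, so X∖∅ = {e, g, d, a, b, f}
cl∖int = {e, g, a, f}

int(A) = {d, b}
cl(A)  = {e, g, d, a, b, f}
∂A     = {e, g, a, f}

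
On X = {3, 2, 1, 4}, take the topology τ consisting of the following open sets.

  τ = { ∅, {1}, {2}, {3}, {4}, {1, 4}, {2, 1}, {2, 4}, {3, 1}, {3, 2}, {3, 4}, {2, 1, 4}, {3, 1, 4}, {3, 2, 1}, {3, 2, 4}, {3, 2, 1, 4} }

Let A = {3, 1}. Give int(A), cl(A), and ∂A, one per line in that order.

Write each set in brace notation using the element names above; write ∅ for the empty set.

U open, U⊆A: ∅, {1}, {3}, {3, 1}. int(A) = ⋃ = {3, 1}
X∖A={2, 4}, int(X∖A)={2, 4}, hence cl(A)={3, 1}
∂A: remove int from cl → ∅

int(A) = {3, 1}
cl(A)  = {3, 1}
∂A     = ∅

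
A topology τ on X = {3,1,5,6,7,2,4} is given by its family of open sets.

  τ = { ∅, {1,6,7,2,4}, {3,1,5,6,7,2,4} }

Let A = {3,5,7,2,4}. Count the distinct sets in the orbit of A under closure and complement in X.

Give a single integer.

4

X∖A={1,6}, int(X∖A)=∅, hence cl(A)={3,1,5,6,7,2,4}
Orbit (k=closure, c=complement):
  1. A     = {3,5,7,2,4}
  2. kA    = {3,1,5,6,7,2,4}
  3. cA    = {1,6}
  4. ckA   = ∅
(closed under both — stop)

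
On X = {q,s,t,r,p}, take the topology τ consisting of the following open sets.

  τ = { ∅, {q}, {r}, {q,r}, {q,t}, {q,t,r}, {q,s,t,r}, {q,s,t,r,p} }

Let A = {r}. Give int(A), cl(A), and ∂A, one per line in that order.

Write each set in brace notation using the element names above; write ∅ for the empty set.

U open, U⊆A: ∅, {r}. int(A) = ⋃ = {r}
X∖A={q,s,t,p}, int(X∖A)={q,t}, hence cl(A)={s,r,p}
∂A: remove int from cl → {s,p}

int(A) = {r}
cl(A)  = {s,r,p}
∂A     = {s,p}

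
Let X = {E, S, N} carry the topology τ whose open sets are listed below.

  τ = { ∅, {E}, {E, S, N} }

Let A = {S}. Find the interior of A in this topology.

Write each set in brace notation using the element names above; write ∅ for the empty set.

∅

interior: largest open inside A is ∅ (from ∅)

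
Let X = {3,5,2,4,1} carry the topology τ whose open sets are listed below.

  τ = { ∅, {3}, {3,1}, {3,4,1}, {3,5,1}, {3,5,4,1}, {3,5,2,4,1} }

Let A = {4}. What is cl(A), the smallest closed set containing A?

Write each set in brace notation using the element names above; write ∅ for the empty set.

{2,4}

closure: X∖int(X∖A) = X∖{3,5,1} = {2,4}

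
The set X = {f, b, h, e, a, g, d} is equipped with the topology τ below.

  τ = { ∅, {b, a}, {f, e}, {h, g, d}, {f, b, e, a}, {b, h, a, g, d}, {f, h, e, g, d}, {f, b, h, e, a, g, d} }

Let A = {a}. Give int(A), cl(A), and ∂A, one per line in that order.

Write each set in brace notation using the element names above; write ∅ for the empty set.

opens ⊆ A: ∅; union → int = ∅
complement {f, b, h, e, g, d}; its interior {f, h, e, g, d}; cl(A) = X∖{f, h, e, g, d} = {b, a}
boundary = {b, a} ∖ ∅ = {b, a}

int(A) = ∅
cl(A)  = {b, a}
∂A     = {b, a}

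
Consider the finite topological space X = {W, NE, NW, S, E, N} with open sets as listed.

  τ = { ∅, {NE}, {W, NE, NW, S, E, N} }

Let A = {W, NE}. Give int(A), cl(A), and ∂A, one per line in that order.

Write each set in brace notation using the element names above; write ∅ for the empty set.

open subsets of A: ∅, {NE}; so int(A) = {NE}
closure: X∖int(X∖A) = X∖∅ = {W, NE, NW, S, E, N}
∂A = {W, NE, NW, S, E, N} minus {NE} = {W, NW, S, E, N}

int(A) = {NE}
cl(A)  = {W, NE, NW, S, E, N}
∂A     = {W, NW, S, E, N}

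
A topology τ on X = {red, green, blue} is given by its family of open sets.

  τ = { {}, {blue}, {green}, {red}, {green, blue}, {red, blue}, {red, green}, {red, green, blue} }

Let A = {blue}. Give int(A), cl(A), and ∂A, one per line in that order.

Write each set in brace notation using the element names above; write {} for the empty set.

int(A) = {blue}
cl(A)  = {blue}
∂A     = {}

U open, U⊆A: {}, {blue}. int(A) = ⋃ = {blue}
X∖A={red, green}, int(X∖A)={red, green}, hence cl(A)={blue}
∂A: remove int from cl → {}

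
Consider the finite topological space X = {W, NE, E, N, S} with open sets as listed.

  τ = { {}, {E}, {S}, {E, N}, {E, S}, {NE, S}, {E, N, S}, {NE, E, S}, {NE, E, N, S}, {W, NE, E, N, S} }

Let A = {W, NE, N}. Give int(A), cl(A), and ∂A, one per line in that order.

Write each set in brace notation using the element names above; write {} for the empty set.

open subsets of A: {}; so int(A) = {}
closure: X∖int(X∖A) = X∖{E, S} = {W, NE, N}
∂A = {W, NE, N} minus {} = {W, NE, N}

int(A) = {}
cl(A)  = {W, NE, N}
∂A     = {W, NE, N}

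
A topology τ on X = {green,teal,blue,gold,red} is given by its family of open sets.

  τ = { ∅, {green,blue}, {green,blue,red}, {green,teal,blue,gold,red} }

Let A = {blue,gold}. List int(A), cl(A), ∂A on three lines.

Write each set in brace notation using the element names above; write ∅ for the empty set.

int(A) = ∅
cl(A)  = {green,teal,blue,gold,red}
∂A     = {green,teal,blue,gold,red}

interior: largest open inside A is ∅ (from ∅)
cl via duality: int({green,teal,red}) = ∅, so X∖∅ = {green,teal,blue,gold,red}
cl∖int = {green,teal,blue,gold,red}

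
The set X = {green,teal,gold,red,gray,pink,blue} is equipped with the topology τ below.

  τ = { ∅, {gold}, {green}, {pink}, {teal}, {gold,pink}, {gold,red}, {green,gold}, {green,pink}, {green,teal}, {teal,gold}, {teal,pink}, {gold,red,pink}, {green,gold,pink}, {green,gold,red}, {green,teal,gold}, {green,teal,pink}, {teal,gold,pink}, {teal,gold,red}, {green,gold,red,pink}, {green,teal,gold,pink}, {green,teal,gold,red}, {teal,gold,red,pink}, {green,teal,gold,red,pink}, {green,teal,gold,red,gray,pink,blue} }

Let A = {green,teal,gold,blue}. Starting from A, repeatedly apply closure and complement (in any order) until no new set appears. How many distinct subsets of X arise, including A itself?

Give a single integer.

8

closure: X∖int(X∖A) = X∖{pink} = {green,teal,gold,red,gray,blue}
Let k=closure and c=complement:
  1. A     = {green,teal,gold,blue}
  2. kA    = {green,teal,gold,red,gray,blue}
  3. cA    = {red,gray,pink}
  4. ckA   = {pink}
  5. kcA   = {red,gray,pink,blue}
  6. kckA  = {gray,pink,blue}
  7. ckcA  = {green,teal,gold}
  8. ckckA = {green,teal,gold,red}
— saturated at 8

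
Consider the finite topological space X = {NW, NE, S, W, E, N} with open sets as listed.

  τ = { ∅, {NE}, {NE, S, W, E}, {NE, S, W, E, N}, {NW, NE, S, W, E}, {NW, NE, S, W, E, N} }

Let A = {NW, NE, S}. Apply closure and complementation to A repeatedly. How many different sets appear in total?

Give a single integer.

closure: X∖int(X∖A) = X∖∅ = {NW, NE, S, W, E, N}
Let k=closure and c=complement:
  1. A     = {NW, NE, S}
  2. kA    = {NW, NE, S, W, E, N}
  3. cA    = {W, E, N}
  4. ckA   = ∅
  5. kcA   = {NW, S, W, E, N}
  6. ckcA  = {NE}
— saturated at 6

6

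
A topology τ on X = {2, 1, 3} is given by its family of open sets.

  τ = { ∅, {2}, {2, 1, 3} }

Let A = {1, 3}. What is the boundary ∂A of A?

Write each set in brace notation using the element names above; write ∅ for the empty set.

{1, 3}

opens ⊆ A: ∅; union → int = ∅
complement {2}; its interior {2}; cl(A) = X∖{2} = {1, 3}
boundary = {1, 3} ∖ ∅ = {1, 3}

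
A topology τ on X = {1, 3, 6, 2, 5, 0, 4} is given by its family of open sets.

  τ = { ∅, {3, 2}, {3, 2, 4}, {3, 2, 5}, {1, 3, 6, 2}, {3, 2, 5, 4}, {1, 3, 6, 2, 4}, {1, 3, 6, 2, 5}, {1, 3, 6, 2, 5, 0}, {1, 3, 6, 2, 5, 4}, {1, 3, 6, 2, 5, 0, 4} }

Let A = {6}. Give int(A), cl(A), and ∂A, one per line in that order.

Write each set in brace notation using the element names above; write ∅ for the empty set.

int(A) = ∅
cl(A)  = {1, 6, 0}
∂A     = {1, 6, 0}

opens ⊆ A: ∅; union → int = ∅
complement {1, 3, 2, 5, 0, 4}; its interior {3, 2, 5, 4}; cl(A) = X∖{3, 2, 5, 4} = {1, 6, 0}
boundary = {1, 6, 0} ∖ ∅ = {1, 6, 0}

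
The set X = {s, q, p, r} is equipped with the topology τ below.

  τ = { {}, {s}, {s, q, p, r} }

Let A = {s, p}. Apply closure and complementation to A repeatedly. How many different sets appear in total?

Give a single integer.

6

X∖A={q, r}, int(X∖A)={}, hence cl(A)={s, q, p, r}
Orbit (k=closure, c=complement):
  1. A     = {s, p}
  2. kA    = {s, q, p, r}
  3. cA    = {q, r}
  4. ckA   = {}
  5. kcA   = {q, p, r}
  6. ckcA  = {s}
(closed under both — stop)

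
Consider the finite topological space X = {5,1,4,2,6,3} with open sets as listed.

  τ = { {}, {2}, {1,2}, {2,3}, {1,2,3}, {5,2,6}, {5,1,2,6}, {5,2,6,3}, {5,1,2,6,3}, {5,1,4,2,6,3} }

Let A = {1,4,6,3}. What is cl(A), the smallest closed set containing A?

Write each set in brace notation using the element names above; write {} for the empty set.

complement {5,2}; its interior {2}; cl(A) = X∖{2} = {5,1,4,6,3}

{5,1,4,6,3}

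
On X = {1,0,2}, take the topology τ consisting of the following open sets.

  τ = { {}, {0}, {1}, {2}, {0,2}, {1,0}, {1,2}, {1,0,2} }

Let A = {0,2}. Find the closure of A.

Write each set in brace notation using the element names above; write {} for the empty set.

X∖A={1}, int(X∖A)={1}, hence cl(A)={0,2}

{0,2}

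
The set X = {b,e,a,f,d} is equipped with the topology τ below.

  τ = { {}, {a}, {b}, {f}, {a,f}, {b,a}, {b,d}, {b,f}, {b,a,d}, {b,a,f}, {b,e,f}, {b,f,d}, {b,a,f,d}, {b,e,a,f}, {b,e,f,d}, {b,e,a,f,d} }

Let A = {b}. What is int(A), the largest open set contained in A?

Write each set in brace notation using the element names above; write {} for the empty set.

{b}

opens ⊆ A: {}, {b}; union → int = {b}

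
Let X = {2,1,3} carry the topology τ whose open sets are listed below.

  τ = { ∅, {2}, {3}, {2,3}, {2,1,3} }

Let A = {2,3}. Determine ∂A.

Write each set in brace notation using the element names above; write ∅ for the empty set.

{1}

U open, U⊆A: ∅, {2}, {3}, {2,3}. int(A) = ⋃ = {2,3}
X∖A={1}, int(X∖A)=∅, hence cl(A)={2,1,3}
∂A: remove int from cl → {1}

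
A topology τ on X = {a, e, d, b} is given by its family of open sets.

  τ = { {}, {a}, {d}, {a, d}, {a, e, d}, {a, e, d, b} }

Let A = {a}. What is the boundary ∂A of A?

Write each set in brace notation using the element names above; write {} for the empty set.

U open, U⊆A: {}, {a}. int(A) = ⋃ = {a}
X∖A={e, d, b}, int(X∖A)={d}, hence cl(A)={a, e, b}
∂A: remove int from cl → {e, b}

{e, b}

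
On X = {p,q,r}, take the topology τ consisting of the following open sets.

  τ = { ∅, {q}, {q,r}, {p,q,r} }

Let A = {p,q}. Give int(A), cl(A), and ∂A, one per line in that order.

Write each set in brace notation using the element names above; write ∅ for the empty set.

int(A) = {q}
cl(A)  = {p,q,r}
∂A     = {p,r}

U open, U⊆A: ∅, {q}. int(A) = ⋃ = {q}
X∖A={r}, int(X∖A)=∅, hence cl(A)={p,q,r}
∂A: remove int from cl → {p,r}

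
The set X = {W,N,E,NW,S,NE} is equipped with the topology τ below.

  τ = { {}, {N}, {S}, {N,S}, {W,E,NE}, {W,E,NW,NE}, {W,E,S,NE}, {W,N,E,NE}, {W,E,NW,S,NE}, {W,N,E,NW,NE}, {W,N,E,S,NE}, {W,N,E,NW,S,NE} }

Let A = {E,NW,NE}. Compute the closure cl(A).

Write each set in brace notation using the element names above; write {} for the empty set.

{W,E,NW,NE}

closure: X∖int(X∖A) = X∖{N,S} = {W,E,NW,NE}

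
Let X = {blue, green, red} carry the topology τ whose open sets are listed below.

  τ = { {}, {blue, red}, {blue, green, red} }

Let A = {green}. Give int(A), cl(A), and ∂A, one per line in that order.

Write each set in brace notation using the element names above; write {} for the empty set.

int(A) = {}
cl(A)  = {green}
∂A     = {green}

U open, U⊆A: {}. int(A) = ⋃ = {}
X∖A={blue, red}, int(X∖A)={blue, red}, hence cl(A)={green}
∂A: remove int from cl → {green}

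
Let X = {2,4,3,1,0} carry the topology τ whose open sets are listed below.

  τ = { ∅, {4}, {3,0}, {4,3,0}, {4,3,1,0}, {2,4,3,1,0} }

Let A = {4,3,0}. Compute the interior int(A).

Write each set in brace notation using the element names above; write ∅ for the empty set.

{4,3,0}

interior: largest open inside A is {4,3,0} (from ∅, {4}, {3,0}, {4,3,0})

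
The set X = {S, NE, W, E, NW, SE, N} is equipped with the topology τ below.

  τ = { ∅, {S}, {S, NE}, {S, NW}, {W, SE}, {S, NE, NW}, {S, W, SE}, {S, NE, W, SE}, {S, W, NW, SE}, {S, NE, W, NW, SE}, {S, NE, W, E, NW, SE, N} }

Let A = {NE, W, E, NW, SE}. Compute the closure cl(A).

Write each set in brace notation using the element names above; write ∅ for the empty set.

{NE, W, E, NW, SE, N}

closure: X∖int(X∖A) = X∖{S} = {NE, W, E, NW, SE, N}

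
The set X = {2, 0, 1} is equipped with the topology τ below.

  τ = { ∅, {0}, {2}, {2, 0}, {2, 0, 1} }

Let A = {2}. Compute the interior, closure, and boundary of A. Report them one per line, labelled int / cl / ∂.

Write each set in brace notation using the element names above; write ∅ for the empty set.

int(A) = {2}
cl(A)  = {2, 1}
∂A     = {1}

U open, U⊆A: ∅, {2}. int(A) = ⋃ = {2}
X∖A={0, 1}, int(X∖A)={0}, hence cl(A)={2, 1}
∂A: remove int from cl → {1}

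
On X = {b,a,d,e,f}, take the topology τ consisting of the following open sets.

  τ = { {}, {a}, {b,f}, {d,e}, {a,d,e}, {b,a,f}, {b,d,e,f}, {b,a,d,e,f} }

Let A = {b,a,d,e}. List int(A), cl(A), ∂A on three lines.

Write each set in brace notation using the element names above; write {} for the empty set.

int(A) = {a,d,e}
cl(A)  = {b,a,d,e,f}
∂A     = {b,f}

interior: largest open inside A is {a,d,e} (from {}, {a}, {d,e}, {a,d,e})
cl via duality: int({f}) = {}, so X∖{} = {b,a,d,e,f}
cl∖int = {b,f}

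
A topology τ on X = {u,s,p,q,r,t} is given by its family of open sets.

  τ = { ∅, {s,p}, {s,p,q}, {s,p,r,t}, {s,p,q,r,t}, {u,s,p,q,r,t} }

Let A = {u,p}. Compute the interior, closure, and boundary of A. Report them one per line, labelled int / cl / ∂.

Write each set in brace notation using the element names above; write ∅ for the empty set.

U open, U⊆A: ∅. int(A) = ⋃ = ∅
X∖A={s,q,r,t}, int(X∖A)=∅, hence cl(A)={u,s,p,q,r,t}
∂A: remove int from cl → {u,s,p,q,r,t}

int(A) = ∅
cl(A)  = {u,s,p,q,r,t}
∂A     = {u,s,p,q,r,t}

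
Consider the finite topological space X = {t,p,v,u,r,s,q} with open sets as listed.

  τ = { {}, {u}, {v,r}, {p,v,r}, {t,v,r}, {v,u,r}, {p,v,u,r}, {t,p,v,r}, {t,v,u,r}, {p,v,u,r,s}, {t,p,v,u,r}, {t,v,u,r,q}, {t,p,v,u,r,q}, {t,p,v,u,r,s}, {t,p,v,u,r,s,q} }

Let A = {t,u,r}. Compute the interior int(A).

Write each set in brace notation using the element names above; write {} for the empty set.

{u}

opens ⊆ A: {}, {u}; union → int = {u}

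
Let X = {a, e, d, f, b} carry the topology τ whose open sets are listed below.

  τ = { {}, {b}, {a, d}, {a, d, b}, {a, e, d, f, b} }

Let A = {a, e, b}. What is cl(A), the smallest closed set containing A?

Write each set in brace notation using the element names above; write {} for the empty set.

complement {d, f}; its interior {}; cl(A) = X∖{} = {a, e, d, f, b}

{a, e, d, f, b}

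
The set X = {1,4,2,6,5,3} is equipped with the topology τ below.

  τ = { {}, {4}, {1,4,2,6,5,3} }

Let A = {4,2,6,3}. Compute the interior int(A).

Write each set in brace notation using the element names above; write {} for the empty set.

{4}

U open, U⊆A: {}, {4}. int(A) = ⋃ = {4}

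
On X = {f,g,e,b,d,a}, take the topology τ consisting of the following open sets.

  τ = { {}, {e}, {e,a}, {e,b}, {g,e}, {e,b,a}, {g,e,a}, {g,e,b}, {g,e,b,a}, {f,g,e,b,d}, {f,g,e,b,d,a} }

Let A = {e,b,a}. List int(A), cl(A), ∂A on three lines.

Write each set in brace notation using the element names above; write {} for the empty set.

interior: largest open inside A is {e,b,a} (from {}, {e}, {e,a}, {e,b}, {e,b,a})
cl via duality: int({f,g,d}) = {}, so X∖{} = {f,g,e,b,d,a}
cl∖int = {f,g,d}

int(A) = {e,b,a}
cl(A)  = {f,g,e,b,d,a}
∂A     = {f,g,d}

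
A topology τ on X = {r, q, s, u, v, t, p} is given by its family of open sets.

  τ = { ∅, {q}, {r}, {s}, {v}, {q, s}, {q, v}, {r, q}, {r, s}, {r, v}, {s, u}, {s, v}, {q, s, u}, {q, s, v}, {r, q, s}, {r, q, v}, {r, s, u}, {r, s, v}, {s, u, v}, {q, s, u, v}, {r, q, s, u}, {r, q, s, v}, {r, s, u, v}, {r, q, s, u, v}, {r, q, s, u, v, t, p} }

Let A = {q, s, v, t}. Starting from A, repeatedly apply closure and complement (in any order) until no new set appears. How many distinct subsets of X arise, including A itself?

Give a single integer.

8

cl via duality: int({r, u, p}) = {r}, so X∖{r} = {q, s, u, v, t, p}
Write k for closure, c for complement:
  1. A     = {q, s, v, t}
  2. kA    = {q, s, u, v, t, p}
  3. cA    = {r, u, p}
  4. ckA   = {r}
  5. kcA   = {r, u, t, p}
  6. kckA  = {r, t, p}
  7. ckcA  = {q, s, v}
  8. ckckA = {q, s, u, v}
applying k or c yields no new set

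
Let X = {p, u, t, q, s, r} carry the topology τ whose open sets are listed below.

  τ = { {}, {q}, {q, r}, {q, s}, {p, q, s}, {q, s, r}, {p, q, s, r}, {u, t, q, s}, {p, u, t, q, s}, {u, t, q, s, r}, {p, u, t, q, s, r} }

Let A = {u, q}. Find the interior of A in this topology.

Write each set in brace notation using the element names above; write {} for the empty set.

{q}

interior: largest open inside A is {q} (from {}, {q})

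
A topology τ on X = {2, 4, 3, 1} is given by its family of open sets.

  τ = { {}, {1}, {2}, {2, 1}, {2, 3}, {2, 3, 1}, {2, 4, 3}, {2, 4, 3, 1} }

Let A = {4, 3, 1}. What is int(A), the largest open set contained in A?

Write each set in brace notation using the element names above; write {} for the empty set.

{1}

opens ⊆ A: {}, {1}; union → int = {1}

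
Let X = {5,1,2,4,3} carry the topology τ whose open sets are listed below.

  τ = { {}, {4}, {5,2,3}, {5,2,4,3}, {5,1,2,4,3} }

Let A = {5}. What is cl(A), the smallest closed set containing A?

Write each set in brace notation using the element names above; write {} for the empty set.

closure: X∖int(X∖A) = X∖{4} = {5,1,2,3}

{5,1,2,3}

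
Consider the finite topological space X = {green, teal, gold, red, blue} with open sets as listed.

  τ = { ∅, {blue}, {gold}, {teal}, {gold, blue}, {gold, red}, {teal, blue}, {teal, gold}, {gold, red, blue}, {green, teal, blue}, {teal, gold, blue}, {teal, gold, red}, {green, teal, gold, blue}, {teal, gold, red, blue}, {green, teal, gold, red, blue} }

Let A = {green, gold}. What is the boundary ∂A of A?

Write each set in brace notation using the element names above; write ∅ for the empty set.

{green, red}

open subsets of A: ∅, {gold}; so int(A) = {gold}
closure: X∖int(X∖A) = X∖{teal, blue} = {green, gold, red}
∂A = {green, gold, red} minus {gold} = {green, red}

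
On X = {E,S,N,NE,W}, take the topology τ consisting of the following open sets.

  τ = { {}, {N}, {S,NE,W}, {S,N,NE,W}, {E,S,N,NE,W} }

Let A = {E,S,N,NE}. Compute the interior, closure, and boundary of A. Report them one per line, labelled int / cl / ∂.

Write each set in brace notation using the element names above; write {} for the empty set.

open subsets of A: {}, {N}; so int(A) = {N}
closure: X∖int(X∖A) = X∖{} = {E,S,N,NE,W}
∂A = {E,S,N,NE,W} minus {N} = {E,S,NE,W}

int(A) = {N}
cl(A)  = {E,S,N,NE,W}
∂A     = {E,S,NE,W}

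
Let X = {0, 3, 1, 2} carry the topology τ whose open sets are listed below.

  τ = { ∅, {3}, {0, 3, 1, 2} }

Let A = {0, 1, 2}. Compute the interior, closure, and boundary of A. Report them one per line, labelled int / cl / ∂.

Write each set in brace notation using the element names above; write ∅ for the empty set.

open subsets of A: ∅; so int(A) = ∅
closure: X∖int(X∖A) = X∖{3} = {0, 1, 2}
∂A = {0, 1, 2} minus ∅ = {0, 1, 2}

int(A) = ∅
cl(A)  = {0, 1, 2}
∂A     = {0, 1, 2}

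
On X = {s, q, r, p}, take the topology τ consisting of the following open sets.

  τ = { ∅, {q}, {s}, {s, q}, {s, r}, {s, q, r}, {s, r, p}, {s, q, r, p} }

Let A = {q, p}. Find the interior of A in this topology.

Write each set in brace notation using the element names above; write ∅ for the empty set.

{q}

opens ⊆ A: ∅, {q}; union → int = {q}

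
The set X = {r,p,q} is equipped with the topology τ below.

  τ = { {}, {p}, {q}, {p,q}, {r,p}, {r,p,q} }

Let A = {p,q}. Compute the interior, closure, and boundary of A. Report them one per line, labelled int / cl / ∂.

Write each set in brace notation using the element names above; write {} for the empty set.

int(A) = {p,q}
cl(A)  = {r,p,q}
∂A     = {r}

U open, U⊆A: {}, {q}, {p}, {p,q}. int(A) = ⋃ = {p,q}
X∖A={r}, int(X∖A)={}, hence cl(A)={r,p,q}
∂A: remove int from cl → {r}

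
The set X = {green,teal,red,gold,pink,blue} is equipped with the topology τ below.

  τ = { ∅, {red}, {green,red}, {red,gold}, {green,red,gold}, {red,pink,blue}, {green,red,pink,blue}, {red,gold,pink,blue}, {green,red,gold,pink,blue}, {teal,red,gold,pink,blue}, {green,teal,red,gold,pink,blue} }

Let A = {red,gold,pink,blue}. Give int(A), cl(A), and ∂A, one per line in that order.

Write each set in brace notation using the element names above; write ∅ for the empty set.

U open, U⊆A: ∅, {red}, {red,gold}, {red,pink,blue}, {red,gold,pink,blue}. int(A) = ⋃ = {red,gold,pink,blue}
X∖A={green,teal}, int(X∖A)=∅, hence cl(A)={green,teal,red,gold,pink,blue}
∂A: remove int from cl → {green,teal}

int(A) = {red,gold,pink,blue}
cl(A)  = {green,teal,red,gold,pink,blue}
∂A     = {green,teal}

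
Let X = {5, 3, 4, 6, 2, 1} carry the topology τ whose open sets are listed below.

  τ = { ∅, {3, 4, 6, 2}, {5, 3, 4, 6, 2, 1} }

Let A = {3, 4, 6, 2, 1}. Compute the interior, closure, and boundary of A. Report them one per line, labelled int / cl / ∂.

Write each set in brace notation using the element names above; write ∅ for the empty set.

int(A) = {3, 4, 6, 2}
cl(A)  = {5, 3, 4, 6, 2, 1}
∂A     = {5, 1}

open subsets of A: ∅, {3, 4, 6, 2}; so int(A) = {3, 4, 6, 2}
closure: X∖int(X∖A) = X∖∅ = {5, 3, 4, 6, 2, 1}
∂A = {5, 3, 4, 6, 2, 1} minus {3, 4, 6, 2} = {5, 1}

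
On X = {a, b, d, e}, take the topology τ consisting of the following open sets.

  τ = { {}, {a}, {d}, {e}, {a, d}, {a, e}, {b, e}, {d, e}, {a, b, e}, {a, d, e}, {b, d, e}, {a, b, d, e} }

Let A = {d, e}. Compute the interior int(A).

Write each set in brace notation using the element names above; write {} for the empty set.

interior: largest open inside A is {d, e} (from {}, {e}, {d}, {d, e})

{d, e}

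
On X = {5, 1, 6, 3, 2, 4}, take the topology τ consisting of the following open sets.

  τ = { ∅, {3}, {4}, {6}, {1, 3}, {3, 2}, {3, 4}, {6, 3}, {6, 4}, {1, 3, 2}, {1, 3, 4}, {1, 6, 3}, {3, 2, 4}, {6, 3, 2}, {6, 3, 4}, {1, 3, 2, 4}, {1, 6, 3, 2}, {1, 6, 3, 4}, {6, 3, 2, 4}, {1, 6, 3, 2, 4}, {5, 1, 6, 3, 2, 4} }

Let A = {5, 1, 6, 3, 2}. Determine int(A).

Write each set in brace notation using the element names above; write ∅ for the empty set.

{1, 6, 3, 2}

open subsets of A: ∅, {6}, {3}, {1, 3}, {3, 2}, {6, 3}, {1, 6, 3}, {6, 3, 2}, {1, 3, 2}, {1, 6, 3, 2}; so int(A) = {1, 6, 3, 2}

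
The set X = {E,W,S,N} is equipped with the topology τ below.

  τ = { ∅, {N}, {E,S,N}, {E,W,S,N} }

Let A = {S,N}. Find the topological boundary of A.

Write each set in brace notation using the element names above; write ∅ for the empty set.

U open, U⊆A: ∅, {N}. int(A) = ⋃ = {N}
X∖A={E,W}, int(X∖A)=∅, hence cl(A)={E,W,S,N}
∂A: remove int from cl → {E,W,S}

{E,W,S}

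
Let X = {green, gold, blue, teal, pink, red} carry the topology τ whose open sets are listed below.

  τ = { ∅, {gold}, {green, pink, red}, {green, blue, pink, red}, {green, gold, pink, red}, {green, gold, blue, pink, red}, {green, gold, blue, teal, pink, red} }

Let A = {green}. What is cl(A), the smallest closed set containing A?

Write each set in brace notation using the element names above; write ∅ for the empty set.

complement {gold, blue, teal, pink, red}; its interior {gold}; cl(A) = X∖{gold} = {green, blue, teal, pink, red}

{green, blue, teal, pink, red}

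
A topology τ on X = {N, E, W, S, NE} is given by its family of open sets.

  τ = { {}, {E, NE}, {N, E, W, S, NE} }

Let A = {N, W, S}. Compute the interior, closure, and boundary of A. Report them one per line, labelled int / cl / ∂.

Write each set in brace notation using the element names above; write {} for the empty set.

int(A) = {}
cl(A)  = {N, W, S}
∂A     = {N, W, S}

U open, U⊆A: {}. int(A) = ⋃ = {}
X∖A={E, NE}, int(X∖A)={E, NE}, hence cl(A)={N, W, S}
∂A: remove int from cl → {N, W, S}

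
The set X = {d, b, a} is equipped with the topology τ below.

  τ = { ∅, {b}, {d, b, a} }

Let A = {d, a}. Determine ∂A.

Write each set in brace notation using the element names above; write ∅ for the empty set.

opens ⊆ A: ∅; union → int = ∅
complement {b}; its interior {b}; cl(A) = X∖{b} = {d, a}
boundary = {d, a} ∖ ∅ = {d, a}

{d, a}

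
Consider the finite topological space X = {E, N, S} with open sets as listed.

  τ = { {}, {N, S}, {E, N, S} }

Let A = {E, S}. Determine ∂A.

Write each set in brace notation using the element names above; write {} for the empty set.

U open, U⊆A: {}. int(A) = ⋃ = {}
X∖A={N}, int(X∖A)={}, hence cl(A)={E, N, S}
∂A: remove int from cl → {E, N, S}

{E, N, S}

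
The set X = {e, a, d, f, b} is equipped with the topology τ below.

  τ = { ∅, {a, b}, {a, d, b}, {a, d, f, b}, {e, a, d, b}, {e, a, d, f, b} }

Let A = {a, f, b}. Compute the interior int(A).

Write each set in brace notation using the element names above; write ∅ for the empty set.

open subsets of A: ∅, {a, b}; so int(A) = {a, b}

{a, b}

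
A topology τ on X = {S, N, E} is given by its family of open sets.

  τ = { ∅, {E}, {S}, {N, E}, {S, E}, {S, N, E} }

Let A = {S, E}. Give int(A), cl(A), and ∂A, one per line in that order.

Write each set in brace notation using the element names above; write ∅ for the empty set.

int(A) = {S, E}
cl(A)  = {S, N, E}
∂A     = {N}

open subsets of A: ∅, {E}, {S}, {S, E}; so int(A) = {S, E}
closure: X∖int(X∖A) = X∖∅ = {S, N, E}
∂A = {S, N, E} minus {S, E} = {N}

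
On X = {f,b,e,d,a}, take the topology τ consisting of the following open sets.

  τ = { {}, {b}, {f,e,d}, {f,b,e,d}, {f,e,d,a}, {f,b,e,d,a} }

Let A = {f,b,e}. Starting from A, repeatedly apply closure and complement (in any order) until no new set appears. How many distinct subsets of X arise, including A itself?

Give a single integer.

complement {d,a}; its interior {}; cl(A) = X∖{} = {f,b,e,d,a}
With k = closure, c = complement:
  1. A     = {f,b,e}
  2. kA    = {f,b,e,d,a}
  3. cA    = {d,a}
  4. ckA   = {}
  5. kcA   = {f,e,d,a}
  6. ckcA  = {b}
k, c of each give nothing new

6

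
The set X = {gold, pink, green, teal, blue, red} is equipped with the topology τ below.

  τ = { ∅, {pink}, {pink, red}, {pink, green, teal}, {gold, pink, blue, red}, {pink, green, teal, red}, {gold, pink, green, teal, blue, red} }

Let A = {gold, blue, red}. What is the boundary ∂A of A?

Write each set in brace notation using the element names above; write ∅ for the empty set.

{gold, blue, red}

opens ⊆ A: ∅; union → int = ∅
complement {pink, green, teal}; its interior {pink, green, teal}; cl(A) = X∖{pink, green, teal} = {gold, blue, red}
boundary = {gold, blue, red} ∖ ∅ = {gold, blue, red}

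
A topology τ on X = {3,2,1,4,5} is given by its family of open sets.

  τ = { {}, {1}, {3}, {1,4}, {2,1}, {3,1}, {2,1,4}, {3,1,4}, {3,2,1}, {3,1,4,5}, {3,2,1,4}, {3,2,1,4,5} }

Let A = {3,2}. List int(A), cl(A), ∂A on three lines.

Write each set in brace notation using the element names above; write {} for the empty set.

int(A) = {3}
cl(A)  = {3,2,5}
∂A     = {2,5}

open subsets of A: {}, {3}; so int(A) = {3}
closure: X∖int(X∖A) = X∖{1,4} = {3,2,5}
∂A = {3,2,5} minus {3} = {2,5}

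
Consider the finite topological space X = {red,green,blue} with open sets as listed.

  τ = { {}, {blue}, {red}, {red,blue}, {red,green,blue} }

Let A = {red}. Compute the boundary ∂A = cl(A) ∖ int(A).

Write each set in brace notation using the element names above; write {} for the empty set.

open subsets of A: {}, {red}; so int(A) = {red}
closure: X∖int(X∖A) = X∖{blue} = {red,green}
∂A = {red,green} minus {red} = {green}

{green}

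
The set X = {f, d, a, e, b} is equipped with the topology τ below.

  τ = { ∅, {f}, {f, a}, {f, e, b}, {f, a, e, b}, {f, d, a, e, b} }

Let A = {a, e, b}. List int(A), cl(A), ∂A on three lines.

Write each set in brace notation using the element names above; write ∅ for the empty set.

U open, U⊆A: ∅. int(A) = ⋃ = ∅
X∖A={f, d}, int(X∖A)={f}, hence cl(A)={d, a, e, b}
∂A: remove int from cl → {d, a, e, b}

int(A) = ∅
cl(A)  = {d, a, e, b}
∂A     = {d, a, e, b}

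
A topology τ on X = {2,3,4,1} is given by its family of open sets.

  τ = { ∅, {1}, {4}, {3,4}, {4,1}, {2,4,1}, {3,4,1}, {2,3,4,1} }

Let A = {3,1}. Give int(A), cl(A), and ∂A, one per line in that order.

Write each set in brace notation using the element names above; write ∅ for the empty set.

int(A) = {1}
cl(A)  = {2,3,1}
∂A     = {2,3}

opens ⊆ A: ∅, {1}; union → int = {1}
complement {2,4}; its interior {4}; cl(A) = X∖{4} = {2,3,1}
boundary = {2,3,1} ∖ {1} = {2,3}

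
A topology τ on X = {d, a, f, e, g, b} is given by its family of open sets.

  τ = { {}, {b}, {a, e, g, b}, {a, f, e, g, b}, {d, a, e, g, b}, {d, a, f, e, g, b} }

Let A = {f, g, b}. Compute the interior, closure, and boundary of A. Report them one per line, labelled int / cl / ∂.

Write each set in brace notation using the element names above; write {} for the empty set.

int(A) = {b}
cl(A)  = {d, a, f, e, g, b}
∂A     = {d, a, f, e, g}

U open, U⊆A: {}, {b}. int(A) = ⋃ = {b}
X∖A={d, a, e}, int(X∖A)={}, hence cl(A)={d, a, f, e, g, b}
∂A: remove int from cl → {d, a, f, e, g}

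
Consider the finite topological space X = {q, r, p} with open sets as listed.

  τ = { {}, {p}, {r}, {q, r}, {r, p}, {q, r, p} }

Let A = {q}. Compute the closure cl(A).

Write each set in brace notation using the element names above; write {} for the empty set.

X∖A={r, p}, int(X∖A)={r, p}, hence cl(A)={q}

{q}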